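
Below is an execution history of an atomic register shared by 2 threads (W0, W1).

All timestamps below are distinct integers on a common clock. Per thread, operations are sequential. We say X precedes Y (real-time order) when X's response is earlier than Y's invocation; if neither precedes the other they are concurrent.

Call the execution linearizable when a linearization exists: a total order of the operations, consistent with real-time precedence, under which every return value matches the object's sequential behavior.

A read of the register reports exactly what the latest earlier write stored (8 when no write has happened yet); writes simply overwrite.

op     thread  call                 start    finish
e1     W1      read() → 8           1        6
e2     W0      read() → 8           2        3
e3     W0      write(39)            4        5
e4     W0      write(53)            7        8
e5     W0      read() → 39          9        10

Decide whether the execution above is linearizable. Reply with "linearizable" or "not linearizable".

not linearizable

already the first 10 events (up to e5's response at time 10) admit no linearization; the first 9 still do
the 5 completed operations admit 3 real-time orders; each fails the atomic register replay
for example e1, e2, e3, e4, e5 fails at step 5: e5 read() → 39 is not legal there
for example e2, e1, e3, e4, e5 fails at step 5: e5 read() → 39 is not legal there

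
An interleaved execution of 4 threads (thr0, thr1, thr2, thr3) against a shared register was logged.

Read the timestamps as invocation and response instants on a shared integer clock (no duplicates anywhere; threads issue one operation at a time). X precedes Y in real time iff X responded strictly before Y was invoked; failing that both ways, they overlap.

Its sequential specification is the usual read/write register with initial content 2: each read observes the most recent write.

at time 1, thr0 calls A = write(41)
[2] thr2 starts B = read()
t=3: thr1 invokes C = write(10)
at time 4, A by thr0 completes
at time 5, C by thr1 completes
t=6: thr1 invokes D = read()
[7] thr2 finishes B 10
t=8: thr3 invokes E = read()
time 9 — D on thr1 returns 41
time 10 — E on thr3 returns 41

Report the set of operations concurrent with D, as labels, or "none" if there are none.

B, E

overlap test against D [6,9]: concurrent iff the interval meets 6..9
A [1,4]: before
B [2,7]: concurrent
C [3,5]: before
E [8,10]: concurrent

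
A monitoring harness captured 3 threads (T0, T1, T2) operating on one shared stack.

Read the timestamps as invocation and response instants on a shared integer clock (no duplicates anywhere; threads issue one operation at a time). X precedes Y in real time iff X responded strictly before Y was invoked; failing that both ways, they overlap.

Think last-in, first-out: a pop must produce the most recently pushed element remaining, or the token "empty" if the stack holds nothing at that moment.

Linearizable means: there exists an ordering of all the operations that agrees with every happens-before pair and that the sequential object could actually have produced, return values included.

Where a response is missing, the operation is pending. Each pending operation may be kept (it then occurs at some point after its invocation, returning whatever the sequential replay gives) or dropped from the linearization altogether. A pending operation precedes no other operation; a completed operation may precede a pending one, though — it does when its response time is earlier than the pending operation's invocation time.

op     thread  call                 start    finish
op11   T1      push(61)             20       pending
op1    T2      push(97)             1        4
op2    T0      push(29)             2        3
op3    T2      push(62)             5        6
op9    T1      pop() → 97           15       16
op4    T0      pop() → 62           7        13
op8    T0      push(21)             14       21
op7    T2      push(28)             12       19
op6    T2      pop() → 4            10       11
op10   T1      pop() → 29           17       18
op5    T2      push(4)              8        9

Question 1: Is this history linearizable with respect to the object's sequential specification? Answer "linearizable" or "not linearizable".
linearizable

one valid linearization: op2, op1, op3, op4, op5, op6, op9, op10, op7, op8
after step 1 (op2 push(29)): stack <29>
after step 2 (op1 push(97)): stack <29,97>
after step 3 (op3 push(62)): stack <29,97,62>
after step 4 (op4 pop() → 62): stack <29,97>
after step 5 (op5 push(4)): stack <29,97,4>
after step 6 (op6 pop() → 4): stack <29,97>
after step 7 (op9 pop() → 97): stack <29>
after step 8 (op10 pop() → 29): stack <>
after step 9 (op7 push(28)): stack <28>
after step 10 (op8 push(21)): stack <28,21>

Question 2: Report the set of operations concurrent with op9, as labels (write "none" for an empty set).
op7, op8

overlap test against op9 [15,16]: concurrent iff the interval meets 15..16
op1 [1,4]: before
op2 [2,3]: before
op3 [5,6]: before
op4 [7,13]: before
op5 [8,9]: before
op6 [10,11]: before
op7 [12,19]: concurrent
op8 [14,21]: concurrent
op10 [17,18]: after
op11 [20,…): after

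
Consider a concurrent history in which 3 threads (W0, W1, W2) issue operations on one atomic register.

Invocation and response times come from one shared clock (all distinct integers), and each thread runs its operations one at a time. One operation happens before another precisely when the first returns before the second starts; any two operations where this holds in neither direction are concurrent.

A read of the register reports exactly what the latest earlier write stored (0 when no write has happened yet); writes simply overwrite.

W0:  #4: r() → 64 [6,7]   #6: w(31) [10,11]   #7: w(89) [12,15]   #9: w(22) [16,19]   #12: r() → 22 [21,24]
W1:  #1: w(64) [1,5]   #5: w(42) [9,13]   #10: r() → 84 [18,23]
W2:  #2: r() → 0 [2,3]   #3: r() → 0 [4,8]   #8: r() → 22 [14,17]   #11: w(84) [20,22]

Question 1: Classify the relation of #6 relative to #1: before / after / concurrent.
after

#6 spans [10,11], #1 spans [1,5]
resp(#1)=5 < inv(#6)=10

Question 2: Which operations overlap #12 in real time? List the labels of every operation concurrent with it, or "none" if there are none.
#10, #11

concurrent with #12 ([21,24]): every op whose interval crosses 21..24
#1 [1,5]: before
#2 [2,3]: before
#3 [4,8]: before
#4 [6,7]: before
#5 [9,13]: before
#6 [10,11]: before
#7 [12,15]: before
#8 [14,17]: before
#9 [16,19]: before
#10 [18,23]: concurrent
#11 [20,22]: concurrent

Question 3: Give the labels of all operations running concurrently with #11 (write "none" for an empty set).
#10, #12

#11 spans [20,22]: anything still running between times 20 and 22 counts as concurrent
#1 [1,5]: before
#2 [2,3]: before
#3 [4,8]: before
#4 [6,7]: before
#5 [9,13]: before
#6 [10,11]: before
#7 [12,15]: before
#8 [14,17]: before
#9 [16,19]: before
#10 [18,23]: concurrent
#12 [21,24]: concurrent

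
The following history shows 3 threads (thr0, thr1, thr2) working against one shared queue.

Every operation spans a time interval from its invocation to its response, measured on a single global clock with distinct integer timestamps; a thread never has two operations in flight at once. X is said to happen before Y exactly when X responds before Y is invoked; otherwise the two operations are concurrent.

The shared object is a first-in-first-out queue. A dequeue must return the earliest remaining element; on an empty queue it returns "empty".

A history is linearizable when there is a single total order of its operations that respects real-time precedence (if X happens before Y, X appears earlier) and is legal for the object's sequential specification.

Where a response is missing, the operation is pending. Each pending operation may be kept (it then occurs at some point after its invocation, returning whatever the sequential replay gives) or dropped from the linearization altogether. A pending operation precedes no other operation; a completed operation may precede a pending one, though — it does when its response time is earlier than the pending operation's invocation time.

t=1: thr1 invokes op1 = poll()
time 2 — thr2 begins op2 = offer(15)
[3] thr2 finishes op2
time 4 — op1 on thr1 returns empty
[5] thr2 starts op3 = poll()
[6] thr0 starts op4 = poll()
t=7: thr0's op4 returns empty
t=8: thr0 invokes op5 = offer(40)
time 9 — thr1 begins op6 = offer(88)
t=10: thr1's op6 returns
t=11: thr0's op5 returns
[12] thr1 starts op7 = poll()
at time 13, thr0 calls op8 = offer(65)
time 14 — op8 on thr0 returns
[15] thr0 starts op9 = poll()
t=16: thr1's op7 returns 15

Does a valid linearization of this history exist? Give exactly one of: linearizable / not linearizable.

not linearizable

cut after 15 events: linearizable; cut after 16 events (op7 responds, time 16): not linearizable
every one of the 8 real-time-consistent orders over 7 completed queue ops fails the sequential spec
no completion choice of the 2 pending operations (op3, op9) rescues it — every subset was tried
for example op1, op2, op4, op5, op6, op7, op8 (pending dropped) fails at step 3: op4 poll() → empty is not legal there
for example op1, op2, op4, op5, op6, op8, op7 (pending dropped) fails at step 3: op4 poll() → empty is not legal there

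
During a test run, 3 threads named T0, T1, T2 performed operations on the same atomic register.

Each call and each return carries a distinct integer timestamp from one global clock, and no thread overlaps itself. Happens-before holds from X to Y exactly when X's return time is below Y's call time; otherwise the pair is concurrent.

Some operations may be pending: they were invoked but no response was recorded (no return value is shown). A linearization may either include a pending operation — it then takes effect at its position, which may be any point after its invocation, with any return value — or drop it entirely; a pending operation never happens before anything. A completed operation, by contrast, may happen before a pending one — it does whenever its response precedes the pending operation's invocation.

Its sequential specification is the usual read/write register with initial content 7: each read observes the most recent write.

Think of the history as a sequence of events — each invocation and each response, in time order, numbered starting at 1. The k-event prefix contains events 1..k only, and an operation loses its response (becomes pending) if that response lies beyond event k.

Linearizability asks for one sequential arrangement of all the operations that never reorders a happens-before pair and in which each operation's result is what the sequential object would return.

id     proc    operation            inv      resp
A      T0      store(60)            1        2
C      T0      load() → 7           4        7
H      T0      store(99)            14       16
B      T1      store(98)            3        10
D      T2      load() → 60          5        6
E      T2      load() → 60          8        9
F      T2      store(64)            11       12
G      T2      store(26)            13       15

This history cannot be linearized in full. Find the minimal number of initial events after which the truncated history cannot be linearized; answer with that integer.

7

events 1..6 are linearizable, e.g. via A, C, D:
1. A store(60), leaving value 60
2. C load() (pending, included), leaving value 60
3. D load() → 60, leaving value 60
adding event 7 (C responds at 7) leaves no legal real-time order
completion choices over the 1 pending operation (B) were checked; none helps
for example A, C, D (pending dropped) fails at step 2: C load() → 7 is not legal there
for example A, D, C (pending dropped) fails at step 3: C load() → 7 is not legal there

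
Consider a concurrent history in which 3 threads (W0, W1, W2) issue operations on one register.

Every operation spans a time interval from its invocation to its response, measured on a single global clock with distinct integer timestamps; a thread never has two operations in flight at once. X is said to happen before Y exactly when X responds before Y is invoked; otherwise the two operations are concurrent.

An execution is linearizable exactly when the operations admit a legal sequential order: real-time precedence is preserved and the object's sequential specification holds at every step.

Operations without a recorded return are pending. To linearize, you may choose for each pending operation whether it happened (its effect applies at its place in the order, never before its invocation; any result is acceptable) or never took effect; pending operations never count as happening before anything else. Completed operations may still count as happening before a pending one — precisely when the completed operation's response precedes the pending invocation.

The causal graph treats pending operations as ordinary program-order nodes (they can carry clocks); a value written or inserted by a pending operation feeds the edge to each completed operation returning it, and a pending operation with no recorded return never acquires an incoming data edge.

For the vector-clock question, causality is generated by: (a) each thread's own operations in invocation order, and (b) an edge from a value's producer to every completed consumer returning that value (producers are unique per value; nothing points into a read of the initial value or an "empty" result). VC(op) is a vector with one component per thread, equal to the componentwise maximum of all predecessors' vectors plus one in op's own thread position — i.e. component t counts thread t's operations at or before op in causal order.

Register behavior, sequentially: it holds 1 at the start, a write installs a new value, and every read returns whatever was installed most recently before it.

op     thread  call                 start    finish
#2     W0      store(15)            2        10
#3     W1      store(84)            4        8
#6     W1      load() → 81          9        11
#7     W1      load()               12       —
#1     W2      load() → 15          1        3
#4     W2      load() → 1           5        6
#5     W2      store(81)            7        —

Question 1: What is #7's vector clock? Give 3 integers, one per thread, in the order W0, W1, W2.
no predecessors for #3 (invoked 4): W1 increments from zero → (0, 1, 0)
no predecessors for #2 (invoked 2): W0 increments from zero → (1, 0, 0)
invoked at 1, #1 merges VC(#2)=(1, 0, 0) and bumps W2's slot → (1, 0, 1)
invoked at 5, #4 merges VC(#1)=(1, 0, 1) and bumps W2's slot → (1, 0, 2)
invoked at 7, #5 merges VC(#4)=(1, 0, 2) and bumps W2's slot → (1, 0, 3)
invoked at 9, #6 merges VC(#3)=(0, 1, 0), VC(#5)=(1, 0, 3) and bumps W1's slot → (1, 2, 3)
invoked at 12, #7 merges VC(#6)=(1, 2, 3) and bumps W1's slot → (1, 3, 3)
target: VC(#7) = (1, 3, 3)

(1, 3, 3)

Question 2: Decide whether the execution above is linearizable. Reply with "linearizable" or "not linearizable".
events 1..5 are fine; event 6 — the response of #4 at time 6 — makes the prefix non-linearizable
the sole real-time-consistent order of 2 completed operations fails the register replay
completion choices over the 2 pending operations (#2, #3) were checked; none helps
for example #1, #4 (pending dropped) fails at step 1: #1 load() → 15 is not legal there

not linearizable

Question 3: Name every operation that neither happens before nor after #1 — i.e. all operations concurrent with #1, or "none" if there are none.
#1 spans [1,3]; an op avoiding the whole window 1..3 is ordered, any other is concurrent
#2 [2,10]: concurrent
#3 [4,8]: after
#4 [5,6]: after
#5 [7,…): after
#6 [9,11]: after
#7 [12,…): after

#2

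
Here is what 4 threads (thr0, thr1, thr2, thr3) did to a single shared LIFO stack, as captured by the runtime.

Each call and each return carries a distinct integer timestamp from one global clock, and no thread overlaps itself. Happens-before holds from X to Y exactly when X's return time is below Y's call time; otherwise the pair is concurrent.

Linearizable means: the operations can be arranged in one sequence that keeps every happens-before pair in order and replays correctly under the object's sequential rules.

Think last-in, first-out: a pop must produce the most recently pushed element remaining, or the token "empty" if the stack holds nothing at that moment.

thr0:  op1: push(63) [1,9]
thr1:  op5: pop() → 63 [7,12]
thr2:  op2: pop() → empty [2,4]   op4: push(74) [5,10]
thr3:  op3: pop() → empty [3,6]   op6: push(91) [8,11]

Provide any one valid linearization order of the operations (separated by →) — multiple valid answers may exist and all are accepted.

op2 → op3 → op1 → op5 → op4 → op6

step 1: op2 pop() → empty — stack <>
step 2: op3 pop() → empty — stack <>
step 3: op1 push(63) — stack <63>
step 4: op5 pop() → 63 — stack <>
step 5: op4 push(74) — stack <74>
step 6: op6 push(91) — stack <74,91>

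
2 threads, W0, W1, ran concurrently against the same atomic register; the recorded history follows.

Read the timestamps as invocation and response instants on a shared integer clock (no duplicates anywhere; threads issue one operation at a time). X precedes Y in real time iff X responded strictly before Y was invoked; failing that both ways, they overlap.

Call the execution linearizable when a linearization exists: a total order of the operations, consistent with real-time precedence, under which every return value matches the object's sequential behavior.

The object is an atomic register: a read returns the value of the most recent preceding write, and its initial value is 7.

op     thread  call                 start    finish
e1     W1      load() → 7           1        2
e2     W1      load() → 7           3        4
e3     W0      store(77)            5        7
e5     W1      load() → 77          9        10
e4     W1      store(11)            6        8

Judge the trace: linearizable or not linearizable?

a witness: e1, e2, e4, e3, e5
1. e1 load() → 7, leaving value 7
2. e2 load() → 7, leaving value 7
3. e4 store(11), leaving value 11
4. e3 store(77), leaving value 77
5. e5 load() → 77, leaving value 77

linearizable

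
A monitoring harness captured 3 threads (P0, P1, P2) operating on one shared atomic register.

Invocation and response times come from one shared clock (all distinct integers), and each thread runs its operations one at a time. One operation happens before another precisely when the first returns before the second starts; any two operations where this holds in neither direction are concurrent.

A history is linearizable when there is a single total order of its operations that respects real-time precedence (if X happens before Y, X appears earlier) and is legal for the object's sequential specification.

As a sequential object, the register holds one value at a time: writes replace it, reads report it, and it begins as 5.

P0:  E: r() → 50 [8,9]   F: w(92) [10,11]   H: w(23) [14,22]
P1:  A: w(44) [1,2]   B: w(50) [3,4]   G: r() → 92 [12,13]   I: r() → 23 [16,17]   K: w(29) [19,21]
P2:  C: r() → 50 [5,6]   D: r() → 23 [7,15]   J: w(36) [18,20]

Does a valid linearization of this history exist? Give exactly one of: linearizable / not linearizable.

one valid linearization: A, B, C, E, F, G, H, D, I, J, K
after step 1 (A w(44)): value 44
after step 2 (B w(50)): value 50
after step 3 (C r() → 50): value 50
after step 4 (E r() → 50): value 50
after step 5 (F w(92)): value 92
after step 6 (G r() → 92): value 92
after step 7 (H w(23)): value 23
after step 8 (D r() → 23): value 23
after step 9 (I r() → 23): value 23
after step 10 (J w(36)): value 36
after step 11 (K w(29)): value 29

linearizable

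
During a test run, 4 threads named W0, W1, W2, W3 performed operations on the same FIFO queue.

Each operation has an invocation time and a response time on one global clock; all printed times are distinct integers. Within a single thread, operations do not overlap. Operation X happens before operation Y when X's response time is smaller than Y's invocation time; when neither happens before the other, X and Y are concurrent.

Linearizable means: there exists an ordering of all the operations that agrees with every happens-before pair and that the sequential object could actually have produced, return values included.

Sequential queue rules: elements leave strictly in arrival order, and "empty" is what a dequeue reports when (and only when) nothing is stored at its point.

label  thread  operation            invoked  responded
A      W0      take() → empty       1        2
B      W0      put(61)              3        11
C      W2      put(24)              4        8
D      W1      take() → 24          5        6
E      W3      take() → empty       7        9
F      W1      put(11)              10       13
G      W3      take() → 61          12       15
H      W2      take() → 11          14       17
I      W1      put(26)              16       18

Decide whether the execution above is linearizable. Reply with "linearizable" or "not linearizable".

one valid linearization: A, C, D, E, B, F, G, H, I
1. A take() → empty, leaving queue <>
2. C put(24), leaving queue <24>
3. D take() → 24, leaving queue <>
4. E take() → empty, leaving queue <>
5. B put(61), leaving queue <61>
6. F put(11), leaving queue <61,11>
7. G take() → 61, leaving queue <11>
8. H take() → 11, leaving queue <>
9. I put(26), leaving queue <26>

linearizable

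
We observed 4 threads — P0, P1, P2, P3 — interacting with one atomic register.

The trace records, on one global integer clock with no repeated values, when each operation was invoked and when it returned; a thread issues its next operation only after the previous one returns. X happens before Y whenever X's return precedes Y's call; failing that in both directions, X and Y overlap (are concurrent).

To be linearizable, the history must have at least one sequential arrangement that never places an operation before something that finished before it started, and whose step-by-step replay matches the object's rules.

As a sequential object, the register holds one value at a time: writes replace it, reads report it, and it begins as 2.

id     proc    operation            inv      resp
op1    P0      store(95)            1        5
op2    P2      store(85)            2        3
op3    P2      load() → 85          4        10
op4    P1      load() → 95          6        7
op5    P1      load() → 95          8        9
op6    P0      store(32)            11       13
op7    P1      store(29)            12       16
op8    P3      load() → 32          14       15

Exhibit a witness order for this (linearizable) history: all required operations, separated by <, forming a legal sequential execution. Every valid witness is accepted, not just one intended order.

step 1: op2 store(85) — value 85
step 2: op3 load() → 85 — value 85
step 3: op1 store(95) — value 95
step 4: op4 load() → 95 — value 95
step 5: op5 load() → 95 — value 95
step 6: op6 store(32) — value 32
step 7: op8 load() → 32 — value 32
step 8: op7 store(29) — value 29

op2 < op3 < op1 < op4 < op5 < op6 < op8 < op7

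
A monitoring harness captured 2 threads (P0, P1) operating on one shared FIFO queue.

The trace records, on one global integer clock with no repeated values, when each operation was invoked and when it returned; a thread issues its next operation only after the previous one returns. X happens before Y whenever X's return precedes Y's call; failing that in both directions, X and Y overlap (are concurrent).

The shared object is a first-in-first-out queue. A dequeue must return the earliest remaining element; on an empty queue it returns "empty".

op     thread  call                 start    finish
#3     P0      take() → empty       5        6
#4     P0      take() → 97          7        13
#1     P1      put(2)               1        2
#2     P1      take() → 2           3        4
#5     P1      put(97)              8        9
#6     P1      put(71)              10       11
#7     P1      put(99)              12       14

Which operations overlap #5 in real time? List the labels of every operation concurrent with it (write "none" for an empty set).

concurrent with #5 ([8,9]): every op whose interval crosses 8..9
#1 [1,2]: before
#2 [3,4]: before
#3 [5,6]: before
#4 [7,13]: concurrent
#6 [10,11]: after
#7 [12,14]: after

#4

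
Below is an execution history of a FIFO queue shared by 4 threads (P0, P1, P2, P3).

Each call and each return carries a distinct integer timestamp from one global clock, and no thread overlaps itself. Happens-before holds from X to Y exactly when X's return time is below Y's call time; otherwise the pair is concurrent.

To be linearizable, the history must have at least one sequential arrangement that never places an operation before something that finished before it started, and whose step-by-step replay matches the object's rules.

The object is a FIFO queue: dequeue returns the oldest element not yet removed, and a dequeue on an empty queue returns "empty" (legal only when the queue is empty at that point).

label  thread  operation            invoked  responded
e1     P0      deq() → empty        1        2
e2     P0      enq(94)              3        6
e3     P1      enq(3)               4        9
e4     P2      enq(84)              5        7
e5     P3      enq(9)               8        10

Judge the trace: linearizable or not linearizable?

linearizable

a witness: e1, e2, e3, e4, e5
after step 1 (e1 deq() → empty): queue <>
after step 2 (e2 enq(94)): queue <94>
after step 3 (e3 enq(3)): queue <94,3>
after step 4 (e4 enq(84)): queue <94,3,84>
after step 5 (e5 enq(9)): queue <94,3,84,9>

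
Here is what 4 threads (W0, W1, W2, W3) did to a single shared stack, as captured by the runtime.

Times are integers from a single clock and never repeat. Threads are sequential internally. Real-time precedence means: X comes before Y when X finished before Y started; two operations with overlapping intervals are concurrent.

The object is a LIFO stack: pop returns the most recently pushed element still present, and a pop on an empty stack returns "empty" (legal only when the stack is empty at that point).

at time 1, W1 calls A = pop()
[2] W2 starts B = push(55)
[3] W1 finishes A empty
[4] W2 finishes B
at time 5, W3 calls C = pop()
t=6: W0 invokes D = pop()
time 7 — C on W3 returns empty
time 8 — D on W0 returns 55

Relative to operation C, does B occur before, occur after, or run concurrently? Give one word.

B spans [2,4], C spans [5,7]
resp(B)=4 < inv(C)=5

before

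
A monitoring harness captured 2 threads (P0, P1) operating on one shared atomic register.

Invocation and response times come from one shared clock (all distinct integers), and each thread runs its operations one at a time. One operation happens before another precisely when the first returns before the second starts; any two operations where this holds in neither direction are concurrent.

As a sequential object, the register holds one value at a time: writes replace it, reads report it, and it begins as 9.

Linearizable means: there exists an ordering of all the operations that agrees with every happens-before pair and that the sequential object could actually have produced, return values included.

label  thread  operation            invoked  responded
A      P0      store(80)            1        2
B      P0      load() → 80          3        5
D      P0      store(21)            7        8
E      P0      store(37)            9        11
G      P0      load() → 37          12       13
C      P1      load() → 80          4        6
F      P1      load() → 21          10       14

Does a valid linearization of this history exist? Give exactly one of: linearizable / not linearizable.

linearizable

one valid linearization: A, B, C, D, F, E, G
1. A store(80), leaving value 80
2. B load() → 80, leaving value 80
3. C load() → 80, leaving value 80
4. D store(21), leaving value 21
5. F load() → 21, leaving value 21
6. E store(37), leaving value 37
7. G load() → 37, leaving value 37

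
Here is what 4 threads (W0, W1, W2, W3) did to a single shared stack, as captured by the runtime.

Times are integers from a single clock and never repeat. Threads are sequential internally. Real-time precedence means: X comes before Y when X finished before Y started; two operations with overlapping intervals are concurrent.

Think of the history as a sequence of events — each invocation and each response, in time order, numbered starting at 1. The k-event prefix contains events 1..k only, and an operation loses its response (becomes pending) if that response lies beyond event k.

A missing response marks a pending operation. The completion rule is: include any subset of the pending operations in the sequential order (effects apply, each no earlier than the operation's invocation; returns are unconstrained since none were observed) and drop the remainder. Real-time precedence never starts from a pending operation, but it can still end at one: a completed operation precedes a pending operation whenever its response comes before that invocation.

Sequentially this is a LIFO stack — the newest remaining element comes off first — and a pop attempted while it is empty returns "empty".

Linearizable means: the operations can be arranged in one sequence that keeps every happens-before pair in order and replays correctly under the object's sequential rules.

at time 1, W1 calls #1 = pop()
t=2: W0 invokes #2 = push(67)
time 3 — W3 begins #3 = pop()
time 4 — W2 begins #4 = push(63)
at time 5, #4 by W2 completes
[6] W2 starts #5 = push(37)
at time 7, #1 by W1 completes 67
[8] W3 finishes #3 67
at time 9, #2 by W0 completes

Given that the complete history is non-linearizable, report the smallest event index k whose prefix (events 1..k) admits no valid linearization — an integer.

events 1..7 are still linearizable — one witness is #2, #1, #3, #4:
step 1: #2 push(67) (pending, included) — stack <67>
step 2: #1 pop() → 67 — stack <>
step 3: #3 pop() (pending, included) — stack <>
step 4: #4 push(63) — stack <63>
once event 8 joins (#3's response, time 8), exhaustive search finds no witness
every completion of the 2 pending operations (#2, #5) was checked; none linearizes
for example #1, #3, #4 (pending dropped) fails at step 1: #1 pop() → 67 is not legal there
for example #1, #4, #3 (pending dropped) fails at step 1: #1 pop() → 67 is not legal there

8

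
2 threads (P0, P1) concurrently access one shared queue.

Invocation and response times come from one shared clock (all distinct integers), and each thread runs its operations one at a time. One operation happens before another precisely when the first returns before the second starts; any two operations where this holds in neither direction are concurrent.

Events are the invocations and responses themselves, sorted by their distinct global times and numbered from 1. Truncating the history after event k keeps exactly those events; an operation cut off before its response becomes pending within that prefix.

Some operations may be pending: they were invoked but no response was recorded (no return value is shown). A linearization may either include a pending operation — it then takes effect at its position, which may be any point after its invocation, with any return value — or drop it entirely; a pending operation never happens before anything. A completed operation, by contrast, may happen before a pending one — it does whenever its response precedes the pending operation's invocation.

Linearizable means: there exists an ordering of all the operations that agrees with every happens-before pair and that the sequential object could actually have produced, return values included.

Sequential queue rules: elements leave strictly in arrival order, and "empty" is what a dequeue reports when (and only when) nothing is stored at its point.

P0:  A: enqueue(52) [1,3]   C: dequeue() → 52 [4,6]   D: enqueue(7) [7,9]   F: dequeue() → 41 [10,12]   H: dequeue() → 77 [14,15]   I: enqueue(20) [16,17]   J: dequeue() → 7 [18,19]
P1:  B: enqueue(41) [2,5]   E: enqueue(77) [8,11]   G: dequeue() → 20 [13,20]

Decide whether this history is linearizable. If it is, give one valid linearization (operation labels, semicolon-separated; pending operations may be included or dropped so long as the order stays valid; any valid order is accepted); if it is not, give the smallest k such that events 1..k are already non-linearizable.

after step 1 (A enqueue(52)): queue <52>
after step 2 (B enqueue(41)): queue <52,41>
after step 3 (C dequeue() → 52): queue <41>
after step 4 (E enqueue(77)): queue <41,77>
after step 5 (D enqueue(7)): queue <41,77,7>
after step 6 (F dequeue() → 41): queue <77,7>
after step 7 (H dequeue() → 77): queue <7>
after step 8 (I enqueue(20)): queue <7,20>
after step 9 (J dequeue() → 7): queue <20>
after step 10 (G dequeue() → 20): queue <>

linearizable — witness: A; B; C; E; D; F; H; I; J; G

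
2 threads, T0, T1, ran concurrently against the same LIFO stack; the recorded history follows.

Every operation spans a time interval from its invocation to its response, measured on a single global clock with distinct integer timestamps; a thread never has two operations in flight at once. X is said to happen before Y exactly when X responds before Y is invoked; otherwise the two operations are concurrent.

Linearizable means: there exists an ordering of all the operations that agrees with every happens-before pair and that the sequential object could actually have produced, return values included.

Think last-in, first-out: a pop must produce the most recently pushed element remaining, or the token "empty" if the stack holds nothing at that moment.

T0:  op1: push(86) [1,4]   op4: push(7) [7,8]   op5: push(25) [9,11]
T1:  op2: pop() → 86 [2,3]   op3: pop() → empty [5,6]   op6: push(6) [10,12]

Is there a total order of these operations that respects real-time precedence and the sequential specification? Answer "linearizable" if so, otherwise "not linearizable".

linearizable

one valid linearization: op1, op2, op3, op4, op5, op6
1. op1 push(86), leaving stack <86>
2. op2 pop() → 86, leaving stack <>
3. op3 pop() → empty, leaving stack <>
4. op4 push(7), leaving stack <7>
5. op5 push(25), leaving stack <7,25>
6. op6 push(6), leaving stack <7,25,6>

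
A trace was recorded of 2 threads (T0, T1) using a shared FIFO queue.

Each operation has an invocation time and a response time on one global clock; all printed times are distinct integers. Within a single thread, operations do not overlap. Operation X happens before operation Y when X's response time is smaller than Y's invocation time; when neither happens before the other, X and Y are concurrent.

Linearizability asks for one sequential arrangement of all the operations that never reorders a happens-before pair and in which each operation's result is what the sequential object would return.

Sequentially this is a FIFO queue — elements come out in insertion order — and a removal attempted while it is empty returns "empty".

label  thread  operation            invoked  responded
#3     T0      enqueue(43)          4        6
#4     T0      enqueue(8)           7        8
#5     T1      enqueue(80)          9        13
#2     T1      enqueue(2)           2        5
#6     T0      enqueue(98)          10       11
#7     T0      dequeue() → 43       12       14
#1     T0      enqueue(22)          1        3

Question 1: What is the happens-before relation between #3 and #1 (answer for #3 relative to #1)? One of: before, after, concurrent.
Answer: after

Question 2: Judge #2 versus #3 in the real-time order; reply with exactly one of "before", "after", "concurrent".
Answer: concurrent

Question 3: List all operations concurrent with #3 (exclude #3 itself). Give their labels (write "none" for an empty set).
Answer: #2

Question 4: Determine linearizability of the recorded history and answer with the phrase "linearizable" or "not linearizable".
not linearizable

prefix check: 1..13 passes, 1..14 fails once #7's time-14 response joins
checked exhaustively: 9 real-time-consistent orders of 7 completed operations, zero legal FIFO queue replays
take #1, #2, #3, #4, #5, #6, #7: step 7 already fails, because #7 dequeue() → 43 cannot occur there
take #1, #2, #3, #4, #6, #5, #7: step 7 already fails, because #7 dequeue() → 43 cannot occur there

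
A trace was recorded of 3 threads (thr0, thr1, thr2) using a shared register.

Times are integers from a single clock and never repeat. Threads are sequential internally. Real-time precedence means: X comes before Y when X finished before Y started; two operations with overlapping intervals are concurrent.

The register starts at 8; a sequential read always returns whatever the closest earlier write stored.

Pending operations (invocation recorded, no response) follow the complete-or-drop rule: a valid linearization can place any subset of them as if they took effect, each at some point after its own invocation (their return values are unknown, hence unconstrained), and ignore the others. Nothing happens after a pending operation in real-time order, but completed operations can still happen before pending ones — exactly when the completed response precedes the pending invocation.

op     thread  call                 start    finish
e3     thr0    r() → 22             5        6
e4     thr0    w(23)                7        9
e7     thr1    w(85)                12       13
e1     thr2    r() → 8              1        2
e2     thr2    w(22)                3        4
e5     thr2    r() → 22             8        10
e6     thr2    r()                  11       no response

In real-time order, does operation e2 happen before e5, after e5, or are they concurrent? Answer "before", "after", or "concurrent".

before

e2 spans [3,4], e5 spans [8,10]
resp(e2)=4 < inv(e5)=8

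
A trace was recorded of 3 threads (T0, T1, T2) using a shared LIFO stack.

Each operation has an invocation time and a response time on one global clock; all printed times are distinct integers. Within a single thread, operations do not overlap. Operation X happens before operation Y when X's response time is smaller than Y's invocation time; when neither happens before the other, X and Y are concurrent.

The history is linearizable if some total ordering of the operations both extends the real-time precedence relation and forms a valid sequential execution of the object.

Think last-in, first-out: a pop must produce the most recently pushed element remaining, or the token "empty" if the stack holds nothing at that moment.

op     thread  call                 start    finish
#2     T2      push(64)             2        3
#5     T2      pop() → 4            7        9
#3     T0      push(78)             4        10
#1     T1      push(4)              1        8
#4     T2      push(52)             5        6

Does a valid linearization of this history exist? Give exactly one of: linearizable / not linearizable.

linearizable

a witness: #2, #3, #4, #1, #5
1. #2 push(64), leaving stack <64>
2. #3 push(78), leaving stack <64,78>
3. #4 push(52), leaving stack <64,78,52>
4. #1 push(4), leaving stack <64,78,52,4>
5. #5 pop() → 4, leaving stack <64,78,52>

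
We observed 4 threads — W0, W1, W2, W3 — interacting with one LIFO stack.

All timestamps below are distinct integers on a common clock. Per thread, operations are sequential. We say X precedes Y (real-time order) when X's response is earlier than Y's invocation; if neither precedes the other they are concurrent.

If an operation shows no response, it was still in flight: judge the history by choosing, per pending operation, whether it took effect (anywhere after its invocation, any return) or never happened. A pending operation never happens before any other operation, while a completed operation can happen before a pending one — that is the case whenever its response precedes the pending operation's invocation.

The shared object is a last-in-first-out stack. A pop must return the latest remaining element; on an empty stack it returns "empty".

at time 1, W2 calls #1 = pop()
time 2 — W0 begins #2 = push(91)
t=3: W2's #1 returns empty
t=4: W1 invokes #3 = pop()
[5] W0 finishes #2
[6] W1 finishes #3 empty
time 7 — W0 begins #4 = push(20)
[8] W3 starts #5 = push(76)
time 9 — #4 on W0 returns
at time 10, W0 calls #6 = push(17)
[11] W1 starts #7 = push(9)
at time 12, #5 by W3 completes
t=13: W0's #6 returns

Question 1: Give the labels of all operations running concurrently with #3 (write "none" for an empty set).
overlap test against #3 [4,6]: concurrent iff the interval meets 4..6
#1 [1,3]: before
#2 [2,5]: concurrent
#4 [7,9]: after
#5 [8,12]: after
#6 [10,13]: after
#7 [11,…): after

#2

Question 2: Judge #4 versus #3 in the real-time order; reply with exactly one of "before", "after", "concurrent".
#4 spans [7,9], #3 spans [4,6]
resp(#3)=6 < inv(#4)=7

after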